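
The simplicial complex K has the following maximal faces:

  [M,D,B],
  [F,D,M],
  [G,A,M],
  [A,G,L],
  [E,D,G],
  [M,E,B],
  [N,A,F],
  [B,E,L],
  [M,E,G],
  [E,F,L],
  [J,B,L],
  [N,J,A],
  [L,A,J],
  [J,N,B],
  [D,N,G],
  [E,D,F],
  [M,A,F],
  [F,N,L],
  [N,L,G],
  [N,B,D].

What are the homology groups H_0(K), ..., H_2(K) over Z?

H_0 ≅ Z,  H_1 ≅ Z ⊕ Z/2,  H_2 = 0.

K has 10 vertices, 30 edges, 20 triangles.
rank ∂_0 = 0, rank ∂_1 = 9 ⇒ b_0 = 10 − 0 − 9 = 1; all invariant factors of ∂_1 are 1 so no torsion. So H_0 ≅ Z.
rank ∂_1 = 9, rank ∂_2 = 20 ⇒ b_1 = 30 − 9 − 20 = 1; ∂_2 has invariant factor(s) [2] giving torsion. So H_1 ≅ Z ⊕ Z/2.
rank ∂_2 = 20, rank ∂_3 = 0 ⇒ b_2 = 20 − 20 − 0 = 0. So H_2 ≅ 0.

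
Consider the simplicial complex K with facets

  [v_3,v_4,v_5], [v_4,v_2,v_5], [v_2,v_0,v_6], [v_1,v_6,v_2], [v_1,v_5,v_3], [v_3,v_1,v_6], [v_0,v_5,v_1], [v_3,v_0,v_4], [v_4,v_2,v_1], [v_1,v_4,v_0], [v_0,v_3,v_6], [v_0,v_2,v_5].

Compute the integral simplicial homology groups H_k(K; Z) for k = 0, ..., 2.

Take the total order v_0 < v_1 < v_2 < v_3 < v_4 < v_5 < v_6 on the vertex set. Then K (dimension 2) consists of the simplices:

  0-simplices (7): [v_0], [v_1], [v_2], [v_3], [v_4], [v_5], [v_6]
  1-simplices (18): (18 of them)
  2-simplices (12): (12 of them)

giving chain groups C_0 ≅ Z^7, C_1 ≅ Z^18, C_2 ≅ Z^12.

The boundary map ∂_1: C_1 → C_0 is given by ∂[p,q] = [q] − [p].
The 7×18 boundary matrix has rank 6 and Smith normal form diag(1,1,1,1,1,1).

Boundary ∂_2: C_2 → C_1 acts by ∂[p,q,r] = [q,r] − [p,r] + [p,q]. For instance
  ∂[v_2,v_4,v_5] = [v_4,v_5] − [v_2,v_5] + [v_2,v_4],
  ∂[v_0,v_1,v_4] = [v_1,v_4] − [v_0,v_4] + [v_0,v_1].
The 18×12 boundary matrix has rank 12 and Smith normal form diag(1,1,1,1,1,1,1,1,1,1,1,2).

Reading off H_k = ker ∂_k / im ∂_{k+1}:

  H_0: rank C_0 − rank ∂_1 = 7 − 6 = 1, and the invariant factors of ∂_1 are all 1, so H_0 = Z.
  H_1: rank ker ∂_1 − rank ∂_2 = (18 − 6) − 12 = 0, and ∂_2 has invariant factor 2 > 1, so H_1 = Z/2Z.
  H_2: rank ker ∂_2 − rank ∂_3 = (12 − 12) − 0 = 0, and there is no ∂_3, so H_2 = 0.

H_0 = Z,  H_1 = Z/2Z,  H_2 = 0.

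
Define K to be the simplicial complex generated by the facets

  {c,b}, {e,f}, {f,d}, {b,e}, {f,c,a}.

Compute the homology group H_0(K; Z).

We work with the vertex ordering a < b < c < d < e < f. The simplices of K, each written with vertices in increasing order, are:

  0-simplices (6): a, b, c, d, e, f
  1-simplices (7): ac, af, bc, be, cf, df, ef
  2-simplices (1): acf

giving chain groups C_0 ≅ Z^6, C_1 ≅ Z^7, C_2 ≅ Z^1.

∂_1: C_1 → C_0 maps an edge to its endpoints' difference, ∂[p,q] = q − p.
The resulting 6×7 matrix has rank 5, and its Smith normal form has invariant factors (1,1,1,1,1).

The boundary map ∂_2: C_2 → C_1 maps a triangle to the signed sum of its edges. For instance
  ∂acf = cf − af + ac.
This gives a 7×1 integer matrix of rank 1; reducing to Smith normal form yields diagonal entries (1).

From H_k ≅ ker(∂_k) / im(∂_{k+1}) we obtain:

  H_0: rank C_0 − rank ∂_1 = 6 − 5 = 1, and the invariant factors of ∂_1 are all 1, so H_0 ≅ Z.

H_0 ≅ Z.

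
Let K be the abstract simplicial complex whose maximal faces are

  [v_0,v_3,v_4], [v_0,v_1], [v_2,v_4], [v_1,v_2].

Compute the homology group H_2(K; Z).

H_2 = 0.

Fix the vertex order v_0 < v_1 < v_2 < v_3 < v_4 and write every simplex with vertices in increasing order. Then dim K = 2 and the simplices of K are:

  0-simplices (5): [v_0], [v_1], [v_2], [v_3], [v_4]
  1-simplices (6): [v_0,v_1], [v_0,v_3], [v_0,v_4], [v_1,v_2], [v_2,v_4], [v_3,v_4]
  2-simplices (1): [v_0,v_3,v_4]

giving chain groups C_0 ≅ Z^5, C_1 ≅ Z^6, C_2 ≅ Z^1.

∂_1: C_1 → C_0 is given by ∂[p,q] = [q] − [p]. For instance
  ∂[v_3,v_4] = [v_4] − [v_3].
The 5×6 boundary matrix has rank 4 and Smith normal form diag(1,1,1,1).

The boundary map ∂_2: C_2 → C_1 sends each 2-simplex [p,q,r] to [q,r] − [p,r] + [p,q]. For instance
  ∂[v_0,v_3,v_4] = [v_3,v_4] − [v_0,v_4] + [v_0,v_3].
The 6×1 boundary matrix has rank 1 and Smith normal form diag(1).

Now H_k = ker ∂_k / im ∂_{k+1}, so:

  H_2: rank ker ∂_2 − rank ∂_3 = (1 − 1) − 0 = 0, and there is no ∂_3, so H_2 = 0.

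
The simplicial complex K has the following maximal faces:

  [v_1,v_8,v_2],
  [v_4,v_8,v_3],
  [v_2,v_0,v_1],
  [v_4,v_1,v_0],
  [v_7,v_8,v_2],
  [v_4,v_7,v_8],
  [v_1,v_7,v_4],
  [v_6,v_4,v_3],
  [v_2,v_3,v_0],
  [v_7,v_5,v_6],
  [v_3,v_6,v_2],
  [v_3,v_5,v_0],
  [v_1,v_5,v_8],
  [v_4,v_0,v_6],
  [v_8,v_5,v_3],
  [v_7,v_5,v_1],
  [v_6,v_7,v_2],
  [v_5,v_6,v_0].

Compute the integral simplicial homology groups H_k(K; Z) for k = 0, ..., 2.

We work with the vertex ordering v_0 < v_1 < v_2 < v_3 < v_4 < v_5 < v_6 < v_7 < v_8. The simplices of K, each written with vertices in increasing order, are:

  0-simplices (9): [v_0], [v_1], [v_2], [v_3], [v_4], [v_5], [v_6], [v_7], [v_8]
  1-simplices (27): (27 of them)
  2-simplices (18): (18 of them)

Hence C_0 ≅ Z^9, C_1 ≅ Z^27, C_2 ≅ Z^18.

The boundary map ∂_1: C_1 → C_0 is given by ∂[p,q] = [q] − [p].
This gives a 9×27 integer matrix of rank 8; reducing to Smith normal form yields diagonal entries (1,1,1,1,1,1,1,1).

Boundary ∂_2: C_2 → C_1 sends each 2-simplex [p,q,r] to [q,r] − [p,r] + [p,q]. For instance
  ∂[v_0,v_1,v_2] = [v_1,v_2] − [v_0,v_2] + [v_0,v_1],
  ∂[v_2,v_3,v_6] = [v_3,v_6] − [v_2,v_6] + [v_2,v_3].
The 27×18 boundary matrix has rank 18 and Smith normal form diag(1,1,1,1,1,1,1,1,1,1,1,1,1,1,1,1,1,2).

Reading off H_k = ker ∂_k / im ∂_{k+1}:

  H_0: rank C_0 − rank ∂_1 = 9 − 8 = 1, and the invariant factors of ∂_1 are all 1, so H_0 ≅ Z.
  H_1: rank ker ∂_1 − rank ∂_2 = (27 − 8) − 18 = 1, and ∂_2 has invariant factor 2 > 1, so H_1 ≅ Z ⊕ Z/2.
  H_2: rank ker ∂_2 − rank ∂_3 = (18 − 18) − 0 = 0, and there is no ∂_3, so H_2 ≅ 0.

As a check, the Euler characteristic is 9 − 27 + 18 = 0, which agrees with 1 − 1 + 0 = 0.

H_0 ≅ Z,  H_1 ≅ Z ⊕ Z/2,  H_2 = 0.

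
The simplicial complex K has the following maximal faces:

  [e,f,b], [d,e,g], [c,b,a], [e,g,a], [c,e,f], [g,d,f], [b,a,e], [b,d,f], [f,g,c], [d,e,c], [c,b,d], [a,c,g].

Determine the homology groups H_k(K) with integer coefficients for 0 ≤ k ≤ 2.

H_0 ≅ Z,  H_1 ≅ Z/2,  H_2 = 0.

We work with the vertex ordering a < b < c < d < e < f < g. The simplices of K, each written with vertices in increasing order, are:

  0-simplices (7): a, b, c, d, e, f, g
  1-simplices (18): ab, ac, ae, ag, bc, bd, be, bf, cd, ce, cf, cg, de, df, dg, ef, eg, fg
  2-simplices (12): abc, abe, acg, aeg, bcd, bdf, bef, cde, cef, cfg, deg, dfg

giving chain groups C_0 ≅ Z^7, C_1 ≅ Z^18, C_2 ≅ Z^12.

Boundary ∂_1: C_1 → C_0 sends each edge [p,q] (with p < q) to q − p. For instance
  ∂cg = g − c.
As a 7×18 matrix over Z this has rank 6, with invariant factors (1,1,1,1,1,1).

∂_2: C_2 → C_1 sends each 2-simplex [p,q,r] to [q,r] − [p,r] + [p,q]. For instance
  ∂aeg = eg − ag + ae,
  ∂abc = bc − ac + ab.
The 18×12 boundary matrix has rank 12 and Smith normal form diag(1,1,1,1,1,1,1,1,1,1,1,2).

Computing H_k = (kernel of ∂_k) / (image of ∂_{k+1}):

  H_0: rank C_0 − rank ∂_1 = 7 − 6 = 1, and the invariant factors of ∂_1 are all 1, so H_0 = Z.
  H_1: rank ker ∂_1 − rank ∂_2 = (18 − 6) − 12 = 0, and ∂_2 has invariant factor 2 > 1, so H_1 = Z/2.
  H_2: rank ker ∂_2 − rank ∂_3 = (12 − 12) − 0 = 0, and there is no ∂_3, so H_2 = 0.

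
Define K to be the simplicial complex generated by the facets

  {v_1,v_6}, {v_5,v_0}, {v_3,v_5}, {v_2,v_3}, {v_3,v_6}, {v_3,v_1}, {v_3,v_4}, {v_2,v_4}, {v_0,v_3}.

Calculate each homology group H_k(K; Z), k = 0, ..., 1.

Fix the vertex order v_0 < v_1 < v_2 < v_3 < v_4 < v_5 < v_6 and write every simplex with vertices in increasing order. Then dim K = 1 and the simplices of K are:

  0-simplices (7): [v_0], [v_1], [v_2], [v_3], [v_4], [v_5], [v_6]
  1-simplices (9): [v_0,v_3], [v_0,v_5], [v_1,v_3], [v_1,v_6], [v_2,v_3], [v_2,v_4], [v_3,v_4], [v_3,v_5], [v_3,v_6]

giving chain groups C_0 ≅ Z^7, C_1 ≅ Z^9.

Boundary ∂_1: C_1 → C_0 maps an edge to its endpoints' difference, ∂[p,q] = q − p. For instance
  ∂[v_3,v_4] = [v_4] − [v_3].
The resulting 7×9 matrix has rank 6, and its Smith normal form has invariant factors (1,1,1,1,1,1).

From H_k ≅ ker(∂_k) / im(∂_{k+1}) we obtain:

  H_0: rank C_0 − rank ∂_1 = 7 − 6 = 1, and the invariant factors of ∂_1 are all 1, so H_0 ≅ Z.
  H_1: rank ker ∂_1 − rank ∂_2 = (9 − 6) − 0 = 3, and there is no ∂_2, so H_1 ≅ Z^3.

H_0 ≅ Z,  H_1 ≅ Z^3.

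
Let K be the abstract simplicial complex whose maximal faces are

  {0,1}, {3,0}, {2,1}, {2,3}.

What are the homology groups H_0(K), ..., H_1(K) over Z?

Fix the vertex order 0 < 1 < 2 < 3 and write every simplex with vertices in increasing order. Then dim K = 1 and the simplices of K are:

  0-simplices (4): [0], [1], [2], [3]
  1-simplices (4): [0,1], [0,3], [1,2], [2,3]

giving chain groups C_0 ≅ Z^4, C_1 ≅ Z^4.

∂_1: C_1 → C_0 sends each edge [p,q] (with p < q) to q − p. For instance
  ∂[1,2] = [2] − [1].
The 4×4 boundary matrix has rank 3 and Smith normal form diag(1,1,1).

From H_k ≅ ker(∂_k) / im(∂_{k+1}) we obtain:

  H_0: rank C_0 − rank ∂_1 = 4 − 3 = 1, and the invariant factors of ∂_1 are all 1, so H_0 ≅ Z.
  H_1: rank ker ∂_1 − rank ∂_2 = (4 − 3) − 0 = 1, and there is no ∂_2, so H_1 ≅ Z.

H_0 = Z,  H_1 = Z.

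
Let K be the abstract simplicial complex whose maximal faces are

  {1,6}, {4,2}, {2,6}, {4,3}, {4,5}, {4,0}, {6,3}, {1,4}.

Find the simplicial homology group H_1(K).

Fix the vertex order 0 < 1 < 2 < 3 < 4 < 5 < 6 and write every simplex with vertices in increasing order. Then dim K = 1 and the simplices of K are:

  0-simplices (7): [0], [1], [2], [3], [4], [5], [6]
  1-simplices (8): [0,4], [1,4], [1,6], [2,4], [2,6], [3,4], [3,6], [4,5]

giving chain groups C_0 ≅ Z^7, C_1 ≅ Z^8.

The boundary map ∂_1: C_1 → C_0 sends each edge [p,q] (with p < q) to q − p.
The 7×8 boundary matrix has rank 6 and Smith normal form diag(1,1,1,1,1,1).

Reading off H_k = ker ∂_k / im ∂_{k+1}:

  H_1: rank ker ∂_1 − rank ∂_2 = (8 − 6) − 0 = 2, and there is no ∂_2, so H_1 = Z^2.

H_1 ≅ Z^2.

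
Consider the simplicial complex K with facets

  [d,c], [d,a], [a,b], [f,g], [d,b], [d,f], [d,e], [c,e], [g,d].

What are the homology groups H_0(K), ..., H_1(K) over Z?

H_0 ≅ Z,  H_1 ≅ Z^3.

Take the total order a < b < c < d < e < f < g on the vertex set. Then K (dimension 1) consists of the simplices:

  0-simplices (7): a, b, c, d, e, f, g
  1-simplices (9): ab, ad, bd, cd, ce, de, df, dg, fg

giving chain groups C_0 ≅ Z^7, C_1 ≅ Z^9.

∂_1: C_1 → C_0 is given by ∂[p,q] = [q] − [p]. For instance
  ∂ce = e − c.
This gives a 7×9 integer matrix of rank 6; reducing to Smith normal form yields diagonal entries (1,1,1,1,1,1).

Now H_k = ker ∂_k / im ∂_{k+1}, so:

  H_0: rank C_0 − rank ∂_1 = 7 − 6 = 1, and the invariant factors of ∂_1 are all 1, so H_0 = Z.
  H_1: rank ker ∂_1 − rank ∂_2 = (9 − 6) − 0 = 3, and there is no ∂_2, so H_1 = Z^3.

As a check, the Euler characteristic is 7 − 9 = -2, which agrees with 1 − 3 = -2.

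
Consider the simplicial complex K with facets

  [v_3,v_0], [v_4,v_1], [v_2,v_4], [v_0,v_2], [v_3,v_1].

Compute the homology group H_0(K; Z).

Order the vertices as v_0 < v_1 < v_2 < v_3 < v_4. Listing each simplex with vertices in this order, K has dimension 1 with simplices:

  0-simplices (5): [v_0], [v_1], [v_2], [v_3], [v_4]
  1-simplices (5): [v_0,v_2], [v_0,v_3], [v_1,v_3], [v_1,v_4], [v_2,v_4]

so the chain groups are C_0 ≅ Z^5, C_1 ≅ Z^5.

The boundary map ∂_1: C_1 → C_0 is given by ∂[p,q] = [q] − [p]. For instance
  ∂[v_0,v_3] = [v_3] − [v_0].
The 5×5 boundary matrix has rank 4 and Smith normal form diag(1,1,1,1).

From H_k ≅ ker(∂_k) / im(∂_{k+1}) we obtain:

  H_0: rank C_0 − rank ∂_1 = 5 − 4 = 1, and the invariant factors of ∂_1 are all 1, so H_0 ≅ Z.

(K is a triangulation of the circle S^1.)

H_0 = Z.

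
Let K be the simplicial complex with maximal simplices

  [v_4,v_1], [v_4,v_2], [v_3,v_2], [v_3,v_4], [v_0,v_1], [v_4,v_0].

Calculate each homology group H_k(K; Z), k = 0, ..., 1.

H_0 = Z,  H_1 = Z^2.

Take the total order v_0 < v_1 < v_2 < v_3 < v_4 on the vertex set. Then K (dimension 1) consists of the simplices:

  0-simplices (5): [v_0], [v_1], [v_2], [v_3], [v_4]
  1-simplices (6): [v_0,v_1], [v_0,v_4], [v_1,v_4], [v_2,v_3], [v_2,v_4], [v_3,v_4]

so the chain groups are C_0 ≅ Z^5, C_1 ≅ Z^6.

The boundary map ∂_1: C_1 → C_0 sends each edge [p,q] (with p < q) to q − p. For instance
  ∂[v_1,v_4] = [v_4] − [v_1].
The resulting 5×6 matrix has rank 4, and its Smith normal form has invariant factors (1,1,1,1).

From H_k ≅ ker(∂_k) / im(∂_{k+1}) we obtain:

  H_0: rank C_0 − rank ∂_1 = 5 − 4 = 1, and the invariant factors of ∂_1 are all 1, so H_0 = Z.
  H_1: rank ker ∂_1 − rank ∂_2 = (6 − 4) − 0 = 2, and there is no ∂_2, so H_1 = Z^2.

(K is a triangulation of a wedge of 2 circles.)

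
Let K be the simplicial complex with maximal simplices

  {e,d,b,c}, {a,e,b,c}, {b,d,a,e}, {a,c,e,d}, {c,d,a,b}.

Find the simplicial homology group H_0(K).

We work with the vertex ordering a < b < c < d < e. The simplices of K, each written with vertices in increasing order, are:

  0-simplices (5): a, b, c, d, e
  1-simplices (10): ab, ac, ad, ae, bc, bd, be, cd, ce, de
  2-simplices (10): abc, abd, abe, acd, ace, ade, bcd, bce, bde, cde
  3-simplices (5): abcd, abce, abde, acde, bcde

so the chain groups are C_0 ≅ Z^5, C_1 ≅ Z^10, C_2 ≅ Z^10, C_3 ≅ Z^5.

Boundary ∂_1: C_1 → C_0 sends each edge [p,q] (with p < q) to q − p.
This gives a 5×10 integer matrix of rank 4; reducing to Smith normal form yields diagonal entries (1,1,1,1).

Boundary ∂_2: C_2 → C_1 acts by ∂[p,q,r] = [q,r] − [p,r] + [p,q]. For instance
  ∂ade = de − ae + ad,
  ∂bde = de − be + bd.
The resulting 10×10 matrix has rank 6, and its Smith normal form has invariant factors (1,1,1,1,1,1).

∂_3: C_3 → C_2 sends each 3-simplex σ to the alternating sum Σ_i (−1)^i (σ with its i-th vertex removed). For instance
  ∂acde = cde − ade + ace − acd,
  ∂abde = bde − ade + abe − abd.
The resulting 10×5 matrix has rank 4, and its Smith normal form has invariant factors (1,1,1,1).

Now H_k = ker ∂_k / im ∂_{k+1}, so:

  H_0: rank C_0 − rank ∂_1 = 5 − 4 = 1, and the invariant factors of ∂_1 are all 1, so H_0 ≅ Z.

H_0 = Z.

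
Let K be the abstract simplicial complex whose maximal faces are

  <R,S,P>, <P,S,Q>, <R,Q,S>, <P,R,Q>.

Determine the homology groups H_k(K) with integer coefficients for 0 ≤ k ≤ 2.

Order the vertices as P < Q < R < S. Listing each simplex with vertices in this order, K has dimension 2 with simplices:

  0-simplices (4): P, Q, R, S
  1-simplices (6): PQ, PR, PS, QR, QS, RS
  2-simplices (4): PQR, PQS, PRS, QRS

Hence C_0 ≅ Z^4, C_1 ≅ Z^6, C_2 ≅ Z^4.

∂_1: C_1 → C_0 is given by ∂[p,q] = [q] − [p]. For instance
  ∂PS = S − P.
As a 4×6 matrix over Z this has rank 3, with invariant factors (1,1,1).

The boundary map ∂_2: C_2 → C_1 maps a triangle to the signed sum of its edges. For instance
  ∂PQS = QS − PS + PQ,
  ∂PQR = QR − PR + PQ.
The 6×4 boundary matrix has rank 3 and Smith normal form diag(1,1,1).

Now H_k = ker ∂_k / im ∂_{k+1}, so:

  H_0: rank C_0 − rank ∂_1 = 4 − 3 = 1, and the invariant factors of ∂_1 are all 1, so H_0 ≅ Z.
  H_1: rank ker ∂_1 − rank ∂_2 = (6 − 3) − 3 = 0, and the invariant factors of ∂_2 are all 1, so H_1 ≅ 0.
  H_2: rank ker ∂_2 − rank ∂_3 = (4 − 3) − 0 = 1, and there is no ∂_3, so H_2 ≅ Z.

H_0 ≅ Z,  H_1 = 0,  H_2 ≅ Z.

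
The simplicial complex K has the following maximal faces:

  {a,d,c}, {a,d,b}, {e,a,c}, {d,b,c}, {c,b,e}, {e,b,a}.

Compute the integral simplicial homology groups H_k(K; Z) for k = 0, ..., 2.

H_0 ≅ Z,  H_1 = 0,  H_2 ≅ Z.

K has 5 vertices, 9 edges, 6 triangles.
rank ∂_0 = 0, rank ∂_1 = 4 ⇒ b_0 = 5 − 0 − 4 = 1; all invariant factors of ∂_1 are 1 so no torsion. So H_0 = Z.
rank ∂_1 = 4, rank ∂_2 = 5 ⇒ b_1 = 9 − 4 − 5 = 0; all invariant factors of ∂_2 are 1 so no torsion. So H_1 = 0.
rank ∂_2 = 5, rank ∂_3 = 0 ⇒ b_2 = 6 − 5 − 0 = 1. So H_2 = Z.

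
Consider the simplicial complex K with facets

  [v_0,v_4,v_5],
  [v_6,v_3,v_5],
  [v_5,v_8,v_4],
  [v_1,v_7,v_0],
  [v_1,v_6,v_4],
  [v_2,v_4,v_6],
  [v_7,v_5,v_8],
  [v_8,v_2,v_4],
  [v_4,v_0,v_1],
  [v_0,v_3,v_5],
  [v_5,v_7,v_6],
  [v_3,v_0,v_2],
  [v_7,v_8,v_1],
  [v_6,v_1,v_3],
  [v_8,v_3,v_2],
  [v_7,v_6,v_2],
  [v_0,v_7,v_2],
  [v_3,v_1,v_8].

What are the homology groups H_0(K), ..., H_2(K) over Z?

Fix the vertex order v_0 < v_1 < v_2 < v_3 < v_4 < v_5 < v_6 < v_7 < v_8 and write every simplex with vertices in increasing order. Then dim K = 2 and the simplices of K are:

  0-simplices (9): [v_0], [v_1], [v_2], [v_3], [v_4], [v_5], [v_6], [v_7], [v_8]
  1-simplices (27): (27 of them)
  2-simplices (18): (18 of them)

giving chain groups C_0 ≅ Z^9, C_1 ≅ Z^27, C_2 ≅ Z^18.

Boundary ∂_1: C_1 → C_0 sends each edge [p,q] (with p < q) to q − p. For instance
  ∂[v_2,v_4] = [v_4] − [v_2].
This gives a 9×27 integer matrix of rank 8; reducing to Smith normal form yields diagonal entries (1,1,1,1,1,1,1,1).

The boundary map ∂_2: C_2 → C_1 maps a triangle to the signed sum of its edges. For instance
  ∂[v_2,v_6,v_7] = [v_6,v_7] − [v_2,v_7] + [v_2,v_6],
  ∂[v_0,v_2,v_7] = [v_2,v_7] − [v_0,v_7] + [v_0,v_2].
This gives a 27×18 integer matrix of rank 17; reducing to Smith normal form yields diagonal entries (1,1,1,1,1,1,1,1,1,1,1,1,1,1,1,1,1).

From H_k ≅ ker(∂_k) / im(∂_{k+1}) we obtain:

  H_0: rank C_0 − rank ∂_1 = 9 − 8 = 1, and the invariant factors of ∂_1 are all 1, so H_0 = Z.
  H_1: rank ker ∂_1 − rank ∂_2 = (27 − 8) − 17 = 2, and the invariant factors of ∂_2 are all 1, so H_1 = Z^2.
  H_2: rank ker ∂_2 − rank ∂_3 = (18 − 17) − 0 = 1, and there is no ∂_3, so H_2 = Z.

As a check, the Euler characteristic is 9 − 27 + 18 = 0, which agrees with 1 − 2 + 1 = 0.

H_0 = Z,  H_1 = Z^2,  H_2 = Z.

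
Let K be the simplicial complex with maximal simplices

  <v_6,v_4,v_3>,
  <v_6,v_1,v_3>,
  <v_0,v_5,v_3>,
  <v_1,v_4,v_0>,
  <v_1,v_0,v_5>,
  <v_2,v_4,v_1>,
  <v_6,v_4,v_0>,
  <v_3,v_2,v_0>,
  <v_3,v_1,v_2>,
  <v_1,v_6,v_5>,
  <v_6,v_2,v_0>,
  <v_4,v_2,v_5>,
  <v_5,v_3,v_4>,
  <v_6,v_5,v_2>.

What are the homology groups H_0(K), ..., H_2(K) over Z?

We work with the vertex ordering v_0 < v_1 < v_2 < v_3 < v_4 < v_5 < v_6. The simplices of K, each written with vertices in increasing order, are:

  0-simplices (7): [v_0], [v_1], [v_2], [v_3], [v_4], [v_5], [v_6]
  1-simplices (21): (21 of them)
  2-simplices (14): (14 of them)

giving chain groups C_0 ≅ Z^7, C_1 ≅ Z^21, C_2 ≅ Z^14.

The boundary map ∂_1: C_1 → C_0 maps an edge to its endpoints' difference, ∂[p,q] = q − p.
The 7×21 boundary matrix has rank 6 and Smith normal form diag(1,1,1,1,1,1).

∂_2: C_2 → C_1 sends each 2-simplex [p,q,r] to [q,r] − [p,r] + [p,q]. For instance
  ∂[v_3,v_4,v_6] = [v_4,v_6] − [v_3,v_6] + [v_3,v_4],
  ∂[v_1,v_2,v_3] = [v_2,v_3] − [v_1,v_3] + [v_1,v_2].
As a 21×14 matrix over Z this has rank 13, with invariant factors (1,1,1,1,1,1,1,1,1,1,1,1,1).

From H_k ≅ ker(∂_k) / im(∂_{k+1}) we obtain:

  H_0: rank C_0 − rank ∂_1 = 7 − 6 = 1, and the invariant factors of ∂_1 are all 1, so H_0 = Z.
  H_1: rank ker ∂_1 − rank ∂_2 = (21 − 6) − 13 = 2, and the invariant factors of ∂_2 are all 1, so H_1 = Z^2.
  H_2: rank ker ∂_2 − rank ∂_3 = (14 − 13) − 0 = 1, and there is no ∂_3, so H_2 = Z.

As a check, the Euler characteristic is 7 − 21 + 14 = 0, which agrees with 1 − 2 + 1 = 0.

H_0 ≅ Z,  H_1 ≅ Z^2,  H_2 ≅ Z.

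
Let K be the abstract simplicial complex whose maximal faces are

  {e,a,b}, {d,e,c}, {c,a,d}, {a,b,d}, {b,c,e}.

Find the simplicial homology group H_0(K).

Take the total order a < b < c < d < e on the vertex set. Then K (dimension 2) consists of the simplices:

  0-simplices (5): a, b, c, d, e
  1-simplices (10): ab, ac, ad, ae, bc, bd, be, cd, ce, de
  2-simplices (5): abd, abe, acd, bce, cde

so the chain groups are C_0 ≅ Z^5, C_1 ≅ Z^10, C_2 ≅ Z^5.

The boundary map ∂_1: C_1 → C_0 is given by ∂[p,q] = [q] − [p].
The 5×10 boundary matrix has rank 4 and Smith normal form diag(1,1,1,1).

The boundary map ∂_2: C_2 → C_1 acts by ∂[p,q,r] = [q,r] − [p,r] + [p,q]. For instance
  ∂bce = ce − be + bc,
  ∂abe = be − ae + ab.
This gives a 10×5 integer matrix of rank 5; reducing to Smith normal form yields diagonal entries (1,1,1,1,1).

Now H_k = ker ∂_k / im ∂_{k+1}, so:

  H_0: rank C_0 − rank ∂_1 = 5 − 4 = 1, and the invariant factors of ∂_1 are all 1, so H_0 ≅ Z.

H_0 ≅ Z.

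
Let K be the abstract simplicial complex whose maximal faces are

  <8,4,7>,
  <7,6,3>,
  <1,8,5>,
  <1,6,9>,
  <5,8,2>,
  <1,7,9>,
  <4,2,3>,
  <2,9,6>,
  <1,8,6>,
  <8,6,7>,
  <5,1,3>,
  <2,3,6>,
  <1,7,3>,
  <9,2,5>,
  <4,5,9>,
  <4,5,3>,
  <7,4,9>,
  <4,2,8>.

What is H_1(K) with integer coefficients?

H_1 ≅ Z ⊕ Z_2.

Order the vertices as 1 < 2 < 3 < 4 < 5 < 6 < 7 < 8 < 9. Listing each simplex with vertices in this order, K has dimension 2 with simplices:

  0-simplices (9): [1], [2], [3], [4], [5], [6], [7], [8], [9]
  1-simplices (27): (27 of them)
  2-simplices (18): [1,3,5], [1,3,7], [1,5,8], [1,6,8], [1,6,9], [1,7,9], [2,3,4], [2,3,6], [2,4,8], [2,5,8], [2,5,9], [2,6,9], [3,4,5], [3,6,7], [4,5,9], [4,7,8], [4,7,9], [6,7,8]

Hence C_0 ≅ Z^9, C_1 ≅ Z^27, C_2 ≅ Z^18.

∂_1: C_1 → C_0 maps an edge to its endpoints' difference, ∂[p,q] = q − p. For instance
  ∂[3,7] = [7] − [3].
The 9×27 boundary matrix has rank 8 and Smith normal form diag(1,1,1,1,1,1,1,1).

∂_2: C_2 → C_1 sends each 2-simplex [p,q,r] to [q,r] − [p,r] + [p,q]. For instance
  ∂[1,6,9] = [6,9] − [1,9] + [1,6],
  ∂[2,5,8] = [5,8] − [2,8] + [2,5].
The 27×18 boundary matrix has rank 18 and Smith normal form diag(1,1,1,1,1,1,1,1,1,1,1,1,1,1,1,1,1,2).

From H_k ≅ ker(∂_k) / im(∂_{k+1}) we obtain:

  H_1: rank ker ∂_1 − rank ∂_2 = (27 − 8) − 18 = 1, and ∂_2 has invariant factor 2 > 1, so H_1 = Z ⊕ Z_2.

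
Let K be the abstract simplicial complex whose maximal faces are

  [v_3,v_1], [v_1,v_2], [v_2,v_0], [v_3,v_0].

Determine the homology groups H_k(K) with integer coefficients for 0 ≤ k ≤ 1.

We work with the vertex ordering v_0 < v_1 < v_2 < v_3. The simplices of K, each written with vertices in increasing order, are:

  0-simplices (4): [v_0], [v_1], [v_2], [v_3]
  1-simplices (4): [v_0,v_2], [v_0,v_3], [v_1,v_2], [v_1,v_3]

so the chain groups are C_0 ≅ Z^4, C_1 ≅ Z^4.

Boundary ∂_1: C_1 → C_0 sends each edge [p,q] (with p < q) to q − p.
The 4×4 boundary matrix has rank 3 and Smith normal form diag(1,1,1).

Now H_k = ker ∂_k / im ∂_{k+1}, so:

  H_0: rank C_0 − rank ∂_1 = 4 − 3 = 1, and the invariant factors of ∂_1 are all 1, so H_0 ≅ Z.
  H_1: rank ker ∂_1 − rank ∂_2 = (4 − 3) − 0 = 1, and there is no ∂_2, so H_1 ≅ Z.

H_0 = Z,  H_1 = Z.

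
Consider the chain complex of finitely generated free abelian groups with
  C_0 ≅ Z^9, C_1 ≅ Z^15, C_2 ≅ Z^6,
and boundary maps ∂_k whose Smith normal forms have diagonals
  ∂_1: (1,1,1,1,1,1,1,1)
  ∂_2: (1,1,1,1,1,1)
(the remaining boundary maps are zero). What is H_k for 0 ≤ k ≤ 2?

H_0 ≅ Z,  H_1 ≅ Z,  H_2 = 0.

H_0: b_0 = 9 − 0 − 8 = 1; torsion from ∂_1 factors > 1: none. So H_0 ≅ Z.
H_1: b_1 = 15 − 8 − 6 = 1; torsion from ∂_2 factors > 1: none. So H_1 ≅ Z.
H_2: b_2 = 6 − 6 − 0 = 0; torsion from ∂_3 factors > 1: none. So H_2 ≅ 0.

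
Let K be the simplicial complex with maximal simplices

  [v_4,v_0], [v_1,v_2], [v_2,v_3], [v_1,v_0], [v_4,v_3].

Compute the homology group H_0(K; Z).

We work with the vertex ordering v_0 < v_1 < v_2 < v_3 < v_4. The simplices of K, each written with vertices in increasing order, are:

  0-simplices (5): [v_0], [v_1], [v_2], [v_3], [v_4]
  1-simplices (5): [v_0,v_1], [v_0,v_4], [v_1,v_2], [v_2,v_3], [v_3,v_4]

giving chain groups C_0 ≅ Z^5, C_1 ≅ Z^5.

∂_1: C_1 → C_0 is given by ∂[p,q] = [q] − [p]. For instance
  ∂[v_1,v_2] = [v_2] − [v_1].
This gives a 5×5 integer matrix of rank 4; reducing to Smith normal form yields diagonal entries (1,1,1,1).

Reading off H_k = ker ∂_k / im ∂_{k+1}:

  H_0: rank C_0 − rank ∂_1 = 5 − 4 = 1, and the invariant factors of ∂_1 are all 1, so H_0 ≅ Z.

H_0 = Z.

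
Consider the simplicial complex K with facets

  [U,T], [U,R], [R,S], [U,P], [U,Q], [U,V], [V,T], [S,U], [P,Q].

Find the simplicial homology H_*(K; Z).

H_0 = Z,  H_1 = Z^3.

Fix the vertex order P < Q < R < S < T < U < V and write every simplex with vertices in increasing order. Then dim K = 1 and the simplices of K are:

  0-simplices (7): P, Q, R, S, T, U, V
  1-simplices (9): PQ, PU, QU, RS, RU, SU, TU, TV, UV

giving chain groups C_0 ≅ Z^7, C_1 ≅ Z^9.

∂_1: C_1 → C_0 maps an edge to its endpoints' difference, ∂[p,q] = q − p.
As a 7×9 matrix over Z this has rank 6, with invariant factors (1,1,1,1,1,1).

From H_k ≅ ker(∂_k) / im(∂_{k+1}) we obtain:

  H_0: rank C_0 − rank ∂_1 = 7 − 6 = 1, and the invariant factors of ∂_1 are all 1, so H_0 = Z.
  H_1: rank ker ∂_1 − rank ∂_2 = (9 − 6) − 0 = 3, and there is no ∂_2, so H_1 = Z^3.

(K is a triangulation of a wedge of 3 circles.)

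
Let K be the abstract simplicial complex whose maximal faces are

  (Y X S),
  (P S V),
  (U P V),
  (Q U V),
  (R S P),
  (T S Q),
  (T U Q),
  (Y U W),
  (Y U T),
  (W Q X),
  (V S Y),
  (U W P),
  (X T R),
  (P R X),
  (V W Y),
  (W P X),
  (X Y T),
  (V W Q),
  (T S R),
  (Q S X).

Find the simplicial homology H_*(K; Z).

H_0 = Z,  H_1 = Z × Z/2,  H_2 = 0.

Order the vertices as P < Q < R < S < T < U < V < W < X < Y. Listing each simplex with vertices in this order, K has dimension 2 with simplices:

  0-simplices (10): P, Q, R, S, T, U, V, W, X, Y
  1-simplices (30): PR, PS, PU, PV, PW, PX, QS, QT, QU, QV, QW, QX, RS, RT, RX, ST, SV, SX, SY, TU, TX, TY, UV, UW, UY, VW, VY, WX, WY, XY
  2-simplices (20): PRS, PRX, PSV, PUV, PUW, PWX, QST, QSX, QTU, QUV, QVW, QWX, RST, RTX, SVY, SXY, TUY, TXY, UWY, VWY

giving chain groups C_0 ≅ Z^10, C_1 ≅ Z^30, C_2 ≅ Z^20.

Boundary ∂_1: C_1 → C_0 is given by ∂[p,q] = [q] − [p]. For instance
  ∂PX = X − P.
As a 10×30 matrix over Z this has rank 9, with invariant factors (1,1,1,1,1,1,1,1,1).

Boundary ∂_2: C_2 → C_1 maps a triangle to the signed sum of its edges. For instance
  ∂PSV = SV − PV + PS,
  ∂QWX = WX − QX + QW.
The 30×20 boundary matrix has rank 20 and Smith normal form diag(1,1,1,1,1,1,1,1,1,1,1,1,1,1,1,1,1,1,1,2).

Reading off H_k = ker ∂_k / im ∂_{k+1}:

  H_0: rank C_0 − rank ∂_1 = 10 − 9 = 1, and the invariant factors of ∂_1 are all 1, so H_0 = Z.
  H_1: rank ker ∂_1 − rank ∂_2 = (30 − 9) − 20 = 1, and ∂_2 has invariant factor 2 > 1, so H_1 = Z × Z/2.
  H_2: rank ker ∂_2 − rank ∂_3 = (20 − 20) − 0 = 0, and there is no ∂_3, so H_2 = 0.

(K is a triangulation of the Klein bottle.)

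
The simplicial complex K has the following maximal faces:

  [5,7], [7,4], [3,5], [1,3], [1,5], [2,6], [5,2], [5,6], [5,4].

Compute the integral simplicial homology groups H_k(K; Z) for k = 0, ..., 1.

H_0 ≅ Z,  H_1 ≅ Z^3.

We work with the vertex ordering 1 < 2 < 3 < 4 < 5 < 6 < 7. The simplices of K, each written with vertices in increasing order, are:

  0-simplices (7): [1], [2], [3], [4], [5], [6], [7]
  1-simplices (9): [1,3], [1,5], [2,5], [2,6], [3,5], [4,5], [4,7], [5,6], [5,7]

so the chain groups are C_0 ≅ Z^7, C_1 ≅ Z^9.

The boundary map ∂_1: C_1 → C_0 maps an edge to its endpoints' difference, ∂[p,q] = q − p.
The resulting 7×9 matrix has rank 6, and its Smith normal form has invariant factors (1,1,1,1,1,1).

Now H_k = ker ∂_k / im ∂_{k+1}, so:

  H_0: rank C_0 − rank ∂_1 = 7 − 6 = 1, and the invariant factors of ∂_1 are all 1, so H_0 = Z.
  H_1: rank ker ∂_1 − rank ∂_2 = (9 − 6) − 0 = 3, and there is no ∂_2, so H_1 = Z^3.

As a check, the Euler characteristic is 7 − 9 = -2, which agrees with 1 − 3 = -2.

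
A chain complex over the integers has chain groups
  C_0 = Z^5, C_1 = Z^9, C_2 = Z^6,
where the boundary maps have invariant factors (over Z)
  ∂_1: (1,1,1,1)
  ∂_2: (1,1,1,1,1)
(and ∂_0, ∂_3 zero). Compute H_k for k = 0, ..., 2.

H_0 = Z,  H_1 = 0,  H_2 = Z.

H_0: b_0 = 5 − 0 − 4 = 1; torsion from ∂_1 factors > 1: none. So H_0 = Z.
H_1: b_1 = 9 − 4 − 5 = 0; torsion from ∂_2 factors > 1: none. So H_1 = 0.
H_2: b_2 = 6 − 5 − 0 = 1; torsion from ∂_3 factors > 1: none. So H_2 = Z.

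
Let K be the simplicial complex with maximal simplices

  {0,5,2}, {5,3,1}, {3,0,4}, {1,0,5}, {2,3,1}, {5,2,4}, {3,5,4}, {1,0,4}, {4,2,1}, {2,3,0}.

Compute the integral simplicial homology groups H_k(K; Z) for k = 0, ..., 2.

H_0 = Z,  H_1 = Z/2,  H_2 = 0.

K has 6 vertices, 15 edges, 10 triangles.
rank ∂_0 = 0, rank ∂_1 = 5 ⇒ b_0 = 6 − 0 − 5 = 1; all invariant factors of ∂_1 are 1 so no torsion. So H_0 ≅ Z.
rank ∂_1 = 5, rank ∂_2 = 10 ⇒ b_1 = 15 − 5 − 10 = 0; ∂_2 has invariant factor(s) [2] giving torsion. So H_1 ≅ Z/2.
rank ∂_2 = 10, rank ∂_3 = 0 ⇒ b_2 = 10 − 10 − 0 = 0. So H_2 ≅ 0.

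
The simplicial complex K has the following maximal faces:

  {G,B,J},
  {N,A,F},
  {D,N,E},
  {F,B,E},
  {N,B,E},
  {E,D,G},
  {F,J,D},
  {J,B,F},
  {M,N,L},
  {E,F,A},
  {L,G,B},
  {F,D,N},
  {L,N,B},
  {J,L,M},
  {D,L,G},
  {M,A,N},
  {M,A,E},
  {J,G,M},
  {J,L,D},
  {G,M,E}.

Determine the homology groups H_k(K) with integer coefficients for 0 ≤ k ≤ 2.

Fix the vertex order A < B < D < E < F < G < J < L < M < N and write every simplex with vertices in increasing order. Then dim K = 2 and the simplices of K are:

  0-simplices (10): A, B, D, E, F, G, J, L, M, N
  1-simplices (30): AE, AF, AM, AN, BE, BF, BG, BJ, BL, BN, DE, DF, DG, DJ, DL, DN, EF, EG, EM, EN, FJ, FN, GJ, GL, GM, JL, JM, LM, LN, MN
  2-simplices (20): AEF, AEM, AFN, AMN, BEF, BEN, BFJ, BGJ, BGL, BLN, DEG, DEN, DFJ, DFN, DGL, DJL, EGM, GJM, JLM, LMN

so the chain groups are C_0 ≅ Z^10, C_1 ≅ Z^30, C_2 ≅ Z^20.

The boundary map ∂_1: C_1 → C_0 sends each edge [p,q] (with p < q) to q − p.
As a 10×30 matrix over Z this has rank 9, with invariant factors (1,1,1,1,1,1,1,1,1).

Boundary ∂_2: C_2 → C_1 maps a triangle to the signed sum of its edges. For instance
  ∂AEF = EF − AF + AE,
  ∂BEF = EF − BF + BE.
The resulting 30×20 matrix has rank 20, and its Smith normal form has invariant factors (1,1,1,1,1,1,1,1,1,1,1,1,1,1,1,1,1,1,1,2).

Computing H_k = (kernel of ∂_k) / (image of ∂_{k+1}):

  H_0: rank C_0 − rank ∂_1 = 10 − 9 = 1, and the invariant factors of ∂_1 are all 1, so H_0 ≅ Z.
  H_1: rank ker ∂_1 − rank ∂_2 = (30 − 9) − 20 = 1, and ∂_2 has invariant factor 2 > 1, so H_1 ≅ Z × Z/2.
  H_2: rank ker ∂_2 − rank ∂_3 = (20 − 20) − 0 = 0, and there is no ∂_3, so H_2 ≅ 0.

As a check, the Euler characteristic is 10 − 30 + 20 = 0, which agrees with 1 − 1 + 0 = 0.

H_0 ≅ Z,  H_1 ≅ Z × Z/2,  H_2 = 0.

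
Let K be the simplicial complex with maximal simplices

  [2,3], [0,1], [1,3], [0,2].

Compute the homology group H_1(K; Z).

H_1 = Z.

Order the vertices as 0 < 1 < 2 < 3. Listing each simplex with vertices in this order, K has dimension 1 with simplices:

  0-simplices (4): [0], [1], [2], [3]
  1-simplices (4): [0,1], [0,2], [1,3], [2,3]

Hence C_0 ≅ Z^4, C_1 ≅ Z^4.

∂_1: C_1 → C_0 maps an edge to its endpoints' difference, ∂[p,q] = q − p. For instance
  ∂[0,1] = [1] − [0].
The resulting 4×4 matrix has rank 3, and its Smith normal form has invariant factors (1,1,1).

Computing H_k = (kernel of ∂_k) / (image of ∂_{k+1}):

  H_1: rank ker ∂_1 − rank ∂_2 = (4 − 3) − 0 = 1, and there is no ∂_2, so H_1 ≅ Z.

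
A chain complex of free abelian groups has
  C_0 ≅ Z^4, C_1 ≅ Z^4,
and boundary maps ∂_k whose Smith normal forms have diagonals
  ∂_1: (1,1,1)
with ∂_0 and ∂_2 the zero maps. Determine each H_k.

H_0 ≅ Z,  H_1 ≅ Z.

H_0: b_0 = 4 − 0 − 3 = 1; torsion from ∂_1 factors > 1: none. So H_0 ≅ Z.
H_1: b_1 = 4 − 3 − 0 = 1; torsion from ∂_2 factors > 1: none. So H_1 ≅ Z.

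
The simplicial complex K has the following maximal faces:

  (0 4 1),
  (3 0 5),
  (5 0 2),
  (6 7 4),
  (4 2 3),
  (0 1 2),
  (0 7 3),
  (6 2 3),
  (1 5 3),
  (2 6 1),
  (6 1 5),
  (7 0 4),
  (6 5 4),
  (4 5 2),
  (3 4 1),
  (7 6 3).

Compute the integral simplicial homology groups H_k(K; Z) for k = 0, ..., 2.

We work with the vertex ordering 0 < 1 < 2 < 3 < 4 < 5 < 6 < 7. The simplices of K, each written with vertices in increasing order, are:

  0-simplices (8): [0], [1], [2], [3], [4], [5], [6], [7]
  1-simplices (24): (24 of them)
  2-simplices (16): [0,1,2], [0,1,4], [0,2,5], [0,3,5], [0,3,7], [0,4,7], [1,2,6], [1,3,4], [1,3,5], [1,5,6], [2,3,4], [2,3,6], [2,4,5], [3,6,7], [4,5,6], [4,6,7]

Hence C_0 ≅ Z^8, C_1 ≅ Z^24, C_2 ≅ Z^16.

The boundary map ∂_1: C_1 → C_0 sends each edge [p,q] (with p < q) to q − p. For instance
  ∂[2,4] = [4] − [2].
This gives a 8×24 integer matrix of rank 7; reducing to Smith normal form yields diagonal entries (1,1,1,1,1,1,1).

The boundary map ∂_2: C_2 → C_1 sends each 2-simplex [p,q,r] to [q,r] − [p,r] + [p,q]. For instance
  ∂[4,5,6] = [5,6] − [4,6] + [4,5],
  ∂[4,6,7] = [6,7] − [4,7] + [4,6].
The 24×16 boundary matrix has rank 15 and Smith normal form diag(1,1,1,1,1,1,1,1,1,1,1,1,1,1,1).

Now H_k = ker ∂_k / im ∂_{k+1}, so:

  H_0: rank C_0 − rank ∂_1 = 8 − 7 = 1, and the invariant factors of ∂_1 are all 1, so H_0 ≅ Z.
  H_1: rank ker ∂_1 − rank ∂_2 = (24 − 7) − 15 = 2, and the invariant factors of ∂_2 are all 1, so H_1 ≅ Z^2.
  H_2: rank ker ∂_2 − rank ∂_3 = (16 − 15) − 0 = 1, and there is no ∂_3, so H_2 ≅ Z.

H_0 ≅ Z,  H_1 ≅ Z^2,  H_2 ≅ Z.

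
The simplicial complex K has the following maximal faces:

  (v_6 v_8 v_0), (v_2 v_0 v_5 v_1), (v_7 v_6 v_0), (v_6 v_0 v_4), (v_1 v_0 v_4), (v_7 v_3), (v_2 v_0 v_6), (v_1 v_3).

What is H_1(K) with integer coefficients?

H_1 = Z.

Take the total order v_0 < v_1 < v_2 < v_3 < v_4 < v_5 < v_6 < v_7 < v_8 on the vertex set. Then K (dimension 3) consists of the simplices:

  0-simplices (9): [v_0], [v_1], [v_2], [v_3], [v_4], [v_5], [v_6], [v_7], [v_8]
  1-simplices (17): (17 of them)
  2-simplices (9): [v_0,v_1,v_2], [v_0,v_1,v_4], [v_0,v_1,v_5], [v_0,v_2,v_5], [v_0,v_2,v_6], [v_0,v_4,v_6], [v_0,v_6,v_7], [v_0,v_6,v_8], [v_1,v_2,v_5]
  3-simplices (1): [v_0,v_1,v_2,v_5]

so the chain groups are C_0 ≅ Z^9, C_1 ≅ Z^17, C_2 ≅ Z^9, C_3 ≅ Z^1.

∂_1: C_1 → C_0 is given by ∂[p,q] = [q] − [p].
As a 9×17 matrix over Z this has rank 8, with invariant factors (1,1,1,1,1,1,1,1).

The boundary map ∂_2: C_2 → C_1 maps a triangle to the signed sum of its edges. For instance
  ∂[v_0,v_1,v_4] = [v_1,v_4] − [v_0,v_4] + [v_0,v_1],
  ∂[v_0,v_2,v_5] = [v_2,v_5] − [v_0,v_5] + [v_0,v_2].
This gives a 17×9 integer matrix of rank 8; reducing to Smith normal form yields diagonal entries (1,1,1,1,1,1,1,1).

Boundary ∂_3: C_3 → C_2 sends each 3-simplex σ to the alternating sum Σ_i (−1)^i (σ with its i-th vertex removed). For instance
  ∂[v_0,v_1,v_2,v_5] = [v_1,v_2,v_5] − [v_0,v_2,v_5] + [v_0,v_1,v_5] − [v_0,v_1,v_2].
The 9×1 boundary matrix has rank 1 and Smith normal form diag(1).

Now H_k = ker ∂_k / im ∂_{k+1}, so:

  H_1: rank ker ∂_1 − rank ∂_2 = (17 − 8) − 8 = 1, and the invariant factors of ∂_2 are all 1, so H_1 ≅ Z.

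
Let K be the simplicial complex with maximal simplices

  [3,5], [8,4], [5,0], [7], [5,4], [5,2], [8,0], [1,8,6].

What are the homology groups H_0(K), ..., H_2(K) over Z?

H_0 = Z^2,  H_1 = Z,  H_2 = 0.

Order the vertices as 0 < 1 < 2 < 3 < 4 < 5 < 6 < 7 < 8. Listing each simplex with vertices in this order, K has dimension 2 with simplices:

  0-simplices (9): [0], [1], [2], [3], [4], [5], [6], [7], [8]
  1-simplices (9): [0,5], [0,8], [1,6], [1,8], [2,5], [3,5], [4,5], [4,8], [6,8]
  2-simplices (1): [1,6,8]

Hence C_0 ≅ Z^9, C_1 ≅ Z^9, C_2 ≅ Z^1.

∂_1: C_1 → C_0 maps an edge to its endpoints' difference, ∂[p,q] = q − p. For instance
  ∂[1,8] = [8] − [1].
As a 9×9 matrix over Z this has rank 7, with invariant factors (1,1,1,1,1,1,1).

The boundary map ∂_2: C_2 → C_1 sends each 2-simplex [p,q,r] to [q,r] − [p,r] + [p,q]. For instance
  ∂[1,6,8] = [6,8] − [1,8] + [1,6].
The 9×1 boundary matrix has rank 1 and Smith normal form diag(1).

Now H_k = ker ∂_k / im ∂_{k+1}, so:

  H_0: rank C_0 − rank ∂_1 = 9 − 7 = 2, and the invariant factors of ∂_1 are all 1, so H_0 ≅ Z^2.
  H_1: rank ker ∂_1 − rank ∂_2 = (9 − 7) − 1 = 1, and the invariant factors of ∂_2 are all 1, so H_1 ≅ Z.
  H_2: rank ker ∂_2 − rank ∂_3 = (1 − 1) − 0 = 0, and there is no ∂_3, so H_2 ≅ 0.

As a check, the Euler characteristic is 9 − 9 + 1 = 1, which agrees with 2 − 1 + 0 = 1.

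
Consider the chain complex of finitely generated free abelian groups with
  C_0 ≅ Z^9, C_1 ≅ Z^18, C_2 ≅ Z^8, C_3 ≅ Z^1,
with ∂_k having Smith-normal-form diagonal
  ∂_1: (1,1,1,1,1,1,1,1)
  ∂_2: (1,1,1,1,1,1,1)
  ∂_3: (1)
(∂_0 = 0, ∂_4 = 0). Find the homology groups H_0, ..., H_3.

H_0 = Z,  H_1 = Z^3,  H_2 = 0,  H_3 = 0.

H_0: b_0 = 9 − 0 − 8 = 1; torsion from ∂_1 factors > 1: none. So H_0 = Z.
H_1: b_1 = 18 − 8 − 7 = 3; torsion from ∂_2 factors > 1: none. So H_1 = Z^3.
H_2: b_2 = 8 − 7 − 1 = 0; torsion from ∂_3 factors > 1: none. So H_2 = 0.
H_3: b_3 = 1 − 1 − 0 = 0; torsion from ∂_4 factors > 1: none. So H_3 = 0.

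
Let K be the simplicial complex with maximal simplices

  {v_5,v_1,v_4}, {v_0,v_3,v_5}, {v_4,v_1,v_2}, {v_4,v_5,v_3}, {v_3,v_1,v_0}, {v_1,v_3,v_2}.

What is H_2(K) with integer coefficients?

K has 6 vertices, 12 edges, 6 triangles.
rank ∂_2 = 6, rank ∂_3 = 0 ⇒ b_2 = 6 − 6 − 0 = 0. So H_2 ≅ 0.

H_2 ≅ 0.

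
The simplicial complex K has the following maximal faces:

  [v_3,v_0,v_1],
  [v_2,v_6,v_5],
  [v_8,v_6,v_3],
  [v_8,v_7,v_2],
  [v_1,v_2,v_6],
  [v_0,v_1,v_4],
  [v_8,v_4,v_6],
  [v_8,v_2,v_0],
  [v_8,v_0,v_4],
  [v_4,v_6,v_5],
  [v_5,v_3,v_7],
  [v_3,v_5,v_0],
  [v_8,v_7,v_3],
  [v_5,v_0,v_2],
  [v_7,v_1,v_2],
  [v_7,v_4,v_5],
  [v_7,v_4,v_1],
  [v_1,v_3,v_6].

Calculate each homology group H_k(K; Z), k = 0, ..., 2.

Take the total order v_0 < v_1 < v_2 < v_3 < v_4 < v_5 < v_6 < v_7 < v_8 on the vertex set. Then K (dimension 2) consists of the simplices:

  0-simplices (9): [v_0], [v_1], [v_2], [v_3], [v_4], [v_5], [v_6], [v_7], [v_8]
  1-simplices (27): (27 of them)
  2-simplices (18): (18 of them)

giving chain groups C_0 ≅ Z^9, C_1 ≅ Z^27, C_2 ≅ Z^18.

Boundary ∂_1: C_1 → C_0 maps an edge to its endpoints' difference, ∂[p,q] = q − p.
The 9×27 boundary matrix has rank 8 and Smith normal form diag(1,1,1,1,1,1,1,1).

∂_2: C_2 → C_1 sends each 2-simplex [p,q,r] to [q,r] − [p,r] + [p,q]. For instance
  ∂[v_4,v_6,v_8] = [v_6,v_8] − [v_4,v_8] + [v_4,v_6],
  ∂[v_1,v_4,v_7] = [v_4,v_7] − [v_1,v_7] + [v_1,v_4].
The 27×18 boundary matrix has rank 17 and Smith normal form diag(1,1,1,1,1,1,1,1,1,1,1,1,1,1,1,1,1).

Now H_k = ker ∂_k / im ∂_{k+1}, so:

  H_0: rank C_0 − rank ∂_1 = 9 − 8 = 1, and the invariant factors of ∂_1 are all 1, so H_0 ≅ Z.
  H_1: rank ker ∂_1 − rank ∂_2 = (27 − 8) − 17 = 2, and the invariant factors of ∂_2 are all 1, so H_1 ≅ Z^2.
  H_2: rank ker ∂_2 − rank ∂_3 = (18 − 17) − 0 = 1, and there is no ∂_3, so H_2 ≅ Z.

H_0 = Z,  H_1 = Z^2,  H_2 = Z.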